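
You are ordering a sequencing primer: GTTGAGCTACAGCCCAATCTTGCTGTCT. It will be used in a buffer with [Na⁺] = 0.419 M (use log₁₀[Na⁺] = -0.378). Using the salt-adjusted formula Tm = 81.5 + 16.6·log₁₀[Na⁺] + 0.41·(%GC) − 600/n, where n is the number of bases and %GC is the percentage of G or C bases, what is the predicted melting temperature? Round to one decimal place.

74.3°C

Length n = 28. Scanning the sequence gives G=6, C=8, T=9, A=5.
G+C = 14, so %GC = 14/28 × 100 = 50%
Salt term: 16.6 × (-0.378) = -6.275
GC term: 0.41 × 50 = 20.5; length term: −600/28 = −21.429
Tm = 81.5 + (-6.275) + 20.5 − 21.429 = 74.296 → 74.3°C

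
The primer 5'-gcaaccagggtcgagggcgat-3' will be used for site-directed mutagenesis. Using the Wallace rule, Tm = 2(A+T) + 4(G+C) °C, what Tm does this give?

70°C

Scanning the sequence gives C=5, T=2, A=5, G=9.
AT pairs contribute 7, GC pairs contribute 14.
Tm = 2(7) + 4(14) = 14 + 56 = 70°C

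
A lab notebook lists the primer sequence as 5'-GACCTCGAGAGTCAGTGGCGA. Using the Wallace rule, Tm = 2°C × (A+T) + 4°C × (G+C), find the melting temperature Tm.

Counting bases: T=3, C=5, A=5, G=8
So N_AT = 8 and N_GC = 13.
Tm = 2×8 + 4×13 = 68°C

68°C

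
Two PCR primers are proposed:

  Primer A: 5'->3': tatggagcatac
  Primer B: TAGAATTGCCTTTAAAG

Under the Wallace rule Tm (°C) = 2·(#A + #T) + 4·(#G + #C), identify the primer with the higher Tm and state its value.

Primer B, 44°C

Primer A: A+T=7, G+C=5 → Tm = 2(7)+4(5) = 34°C
Primer B: A+T=12, G+C=5 → Tm = 2(12)+4(5) = 44°C
34°C vs 44°C → primer B is higher.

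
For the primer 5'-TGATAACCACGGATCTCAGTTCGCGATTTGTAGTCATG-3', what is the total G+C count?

17

Counting bases: G=9, C=8, T=12, A=9
Total G or C: 9 + 8 = 17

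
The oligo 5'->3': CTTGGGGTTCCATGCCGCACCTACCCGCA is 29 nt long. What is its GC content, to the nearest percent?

Scanning the sequence gives T=6, A=4, C=12, G=7.
G+C = 7 + 12 = 19 out of 29 bases
%GC = 19/29 × 100 = 65.52% ≈ 66%

66%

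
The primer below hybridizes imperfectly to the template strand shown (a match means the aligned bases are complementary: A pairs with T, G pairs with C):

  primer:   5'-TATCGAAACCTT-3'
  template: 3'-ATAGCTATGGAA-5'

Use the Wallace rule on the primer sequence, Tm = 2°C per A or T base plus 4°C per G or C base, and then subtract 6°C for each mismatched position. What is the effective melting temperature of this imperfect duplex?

Primer base counts: A=4, T=4, G=1, C=3 → A+T=8, G+C=4
Perfect-match Tm = 2(8) + 4(4) = 16 + 16 = 32°C
Mismatches (positions where the bases are not complementary): 1 (at position 7)
Effective Tm = 32 − 1×6 = 32 − 6 = 26°C

26°C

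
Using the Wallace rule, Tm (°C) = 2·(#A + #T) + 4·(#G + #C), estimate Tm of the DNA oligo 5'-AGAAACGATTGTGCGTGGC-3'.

A=5, G=7, C=3, T=4
So N_AT = 9 and N_GC = 10.
Tm = 4·10 + 2·9 = 40 + 18 = 58°C

58°C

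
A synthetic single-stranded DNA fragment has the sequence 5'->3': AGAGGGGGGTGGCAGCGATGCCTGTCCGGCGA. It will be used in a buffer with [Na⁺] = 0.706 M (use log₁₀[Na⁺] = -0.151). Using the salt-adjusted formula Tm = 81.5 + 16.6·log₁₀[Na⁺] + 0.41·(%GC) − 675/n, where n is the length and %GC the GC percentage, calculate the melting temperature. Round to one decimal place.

87.4°C

Length n = 32. C=7, A=5, G=16, T=4
G+C = 23, so %GC = 23/32 × 100 = 71.875%
Salt term: 16.6 × (-0.151) = -2.507
GC term: 0.41 × 71.875 = 29.469; length term: −675/32 = −21.094
Tm = 81.5 + (-2.507) + 29.469 − 21.094 = 87.368 → 87.4°C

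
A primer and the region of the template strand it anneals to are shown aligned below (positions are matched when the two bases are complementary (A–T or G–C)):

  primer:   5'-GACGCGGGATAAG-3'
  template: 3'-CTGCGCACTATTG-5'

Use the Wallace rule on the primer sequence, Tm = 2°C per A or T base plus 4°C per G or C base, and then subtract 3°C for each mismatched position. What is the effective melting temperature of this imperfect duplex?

36°C

Primer base counts: A=4, T=1, G=6, C=2 → A+T=5, G+C=8
Perfect-match Tm = 2(5) + 4(8) = 10 + 32 = 42°C
Mismatches (positions where the bases are not complementary): 2 (at positions 7, 13)
Effective Tm = 42 − 2×3 = 42 − 6 = 36°C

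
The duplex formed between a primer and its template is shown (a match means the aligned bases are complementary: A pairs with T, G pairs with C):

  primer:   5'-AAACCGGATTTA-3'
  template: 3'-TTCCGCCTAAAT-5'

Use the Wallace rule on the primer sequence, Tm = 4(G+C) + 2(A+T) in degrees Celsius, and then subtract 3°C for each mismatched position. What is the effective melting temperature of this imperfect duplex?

26°C

Primer base counts: A=5, T=3, G=2, C=2 → A+T=8, G+C=4
Perfect-match Tm = 2(8) + 4(4) = 16 + 16 = 32°C
Mismatches (positions where the bases are not complementary): 2 (at positions 3, 4)
Effective Tm = 32 − 2×3 = 32 − 6 = 26°C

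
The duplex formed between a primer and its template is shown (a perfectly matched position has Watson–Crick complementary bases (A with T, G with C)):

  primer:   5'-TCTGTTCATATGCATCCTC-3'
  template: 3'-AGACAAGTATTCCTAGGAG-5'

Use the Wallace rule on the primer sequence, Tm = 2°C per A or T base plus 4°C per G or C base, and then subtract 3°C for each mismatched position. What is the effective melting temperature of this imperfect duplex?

Primer base counts: A=3, T=8, G=2, C=6 → A+T=11, G+C=8
Perfect-match Tm = 2(11) + 4(8) = 22 + 32 = 54°C
Mismatches (positions where the bases are not complementary): 2 (at positions 11, 13)
Effective Tm = 54 − 2×3 = 54 − 6 = 48°C

48°C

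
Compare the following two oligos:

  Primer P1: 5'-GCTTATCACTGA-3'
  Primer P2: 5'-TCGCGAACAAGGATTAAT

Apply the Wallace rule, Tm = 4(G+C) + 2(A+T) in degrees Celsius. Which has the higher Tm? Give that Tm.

Primer P2, 50°C

Primer P1: A+T=7, G+C=5 → Tm = 2(7)+4(5) = 34°C
Primer P2: A+T=11, G+C=7 → Tm = 2(11)+4(7) = 50°C
34°C vs 50°C → primer P2 is higher.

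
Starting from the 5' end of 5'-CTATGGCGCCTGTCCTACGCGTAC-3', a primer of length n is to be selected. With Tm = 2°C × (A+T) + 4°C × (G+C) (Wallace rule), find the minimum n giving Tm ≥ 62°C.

n = 19

First 18 bases: CTATGGCGCCTGTCCTAC → Tm = 58°C (< 62°C)
First 19 bases: CTATGGCGCCTGTCCTACG → Tm = 62°C (≥ 62°C)
Since every base adds ≥2°C, Tm only increases with n, so the threshold is first crossed at n = 19.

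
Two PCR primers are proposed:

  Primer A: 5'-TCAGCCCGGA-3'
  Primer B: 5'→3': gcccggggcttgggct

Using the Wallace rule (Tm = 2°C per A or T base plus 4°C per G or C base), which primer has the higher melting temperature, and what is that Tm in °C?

Primer B, 58°C

Primer A: A+T=3, G+C=7 → Tm = 2(3)+4(7) = 34°C
Primer B: A+T=3, G+C=13 → Tm = 2(3)+4(13) = 58°C
34°C vs 58°C → primer B is higher.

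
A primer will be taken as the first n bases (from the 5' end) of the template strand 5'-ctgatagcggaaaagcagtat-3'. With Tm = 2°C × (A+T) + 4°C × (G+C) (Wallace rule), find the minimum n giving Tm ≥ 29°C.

n = 10

First 9 bases: CTGATAGCG → Tm = 28°C (< 29°C)
First 10 bases: CTGATAGCGG → Tm = 32°C (≥ 29°C)
Since every base adds ≥2°C, Tm only increases with n, so the threshold is first crossed at n = 10.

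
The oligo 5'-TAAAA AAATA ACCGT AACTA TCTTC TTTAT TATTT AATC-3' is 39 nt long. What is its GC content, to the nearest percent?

Counting bases: C=6, A=16, G=1, T=16
G+C = 1 + 6 = 7 out of 39 bases
%GC = 7/39 × 100 = 17.95% ≈ 18%

18%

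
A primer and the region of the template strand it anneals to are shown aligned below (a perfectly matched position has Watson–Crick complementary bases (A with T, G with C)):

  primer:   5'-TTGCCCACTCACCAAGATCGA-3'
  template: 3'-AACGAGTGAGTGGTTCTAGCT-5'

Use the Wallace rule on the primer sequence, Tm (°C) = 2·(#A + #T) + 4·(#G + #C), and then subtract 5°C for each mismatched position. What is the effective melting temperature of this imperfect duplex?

Primer base counts: A=6, T=4, G=3, C=8 → A+T=10, G+C=11
Perfect-match Tm = 2(10) + 4(11) = 20 + 44 = 64°C
Mismatches (positions where the bases are not complementary): 1 (at position 5)
Effective Tm = 64 − 1×5 = 64 − 5 = 59°C

59°C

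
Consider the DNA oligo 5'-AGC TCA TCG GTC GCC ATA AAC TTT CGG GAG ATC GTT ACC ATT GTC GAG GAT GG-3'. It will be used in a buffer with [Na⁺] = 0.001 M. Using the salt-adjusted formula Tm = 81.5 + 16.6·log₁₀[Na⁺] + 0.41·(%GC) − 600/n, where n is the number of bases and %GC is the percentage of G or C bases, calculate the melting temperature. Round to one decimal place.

41.3°C

Length n = 53. Base counts: G=15, T=14, A=12, C=12
G+C = 27, so %GC = 27/53 × 100 = 50.943%
Salt term: 16.6 × (-3) = -49.8
GC term: 0.41 × 50.943 = 20.887; length term: −600/53 = −11.321
Tm = 81.5 + (-49.8) + 20.887 − 11.321 = 41.266 → 41.3°C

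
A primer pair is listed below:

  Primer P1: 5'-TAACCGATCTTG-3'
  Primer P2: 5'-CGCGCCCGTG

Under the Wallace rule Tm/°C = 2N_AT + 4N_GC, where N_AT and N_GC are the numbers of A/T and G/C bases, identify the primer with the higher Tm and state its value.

Primer P2, 38°C

Primer P1: A+T=7, G+C=5 → Tm = 2(7)+4(5) = 34°C
Primer P2: A+T=1, G+C=9 → Tm = 2(1)+4(9) = 38°C
34°C vs 38°C → primer P2 is higher.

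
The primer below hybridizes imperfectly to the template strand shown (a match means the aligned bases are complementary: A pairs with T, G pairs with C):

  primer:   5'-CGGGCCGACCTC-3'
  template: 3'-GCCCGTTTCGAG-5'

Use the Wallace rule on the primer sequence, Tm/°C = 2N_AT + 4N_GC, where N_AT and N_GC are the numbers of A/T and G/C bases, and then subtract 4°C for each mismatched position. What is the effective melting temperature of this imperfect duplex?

Primer base counts: A=1, T=1, G=4, C=6 → A+T=2, G+C=10
Perfect-match Tm = 2(2) + 4(10) = 4 + 40 = 44°C
Mismatches (positions where the bases are not complementary): 3 (at positions 6, 7, 9)
Effective Tm = 44 − 3×4 = 44 − 12 = 32°C

32°C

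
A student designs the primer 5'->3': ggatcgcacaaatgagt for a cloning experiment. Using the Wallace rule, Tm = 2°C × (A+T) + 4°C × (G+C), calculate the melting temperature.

Base counts: G=5, C=3, A=6, T=3
AT pairs contribute 9, GC pairs contribute 8.
Tm = 2(9) + 4(8) = 18 + 32 = 50°C

50°C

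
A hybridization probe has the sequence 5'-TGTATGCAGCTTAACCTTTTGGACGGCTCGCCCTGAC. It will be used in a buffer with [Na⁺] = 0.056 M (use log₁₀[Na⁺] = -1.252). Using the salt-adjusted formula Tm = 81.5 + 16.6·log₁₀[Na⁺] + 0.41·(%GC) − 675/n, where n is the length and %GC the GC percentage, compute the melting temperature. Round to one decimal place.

64.6°C

Length n = 37. Scanning the sequence gives T=11, C=11, G=9, A=6.
G+C = 20, so %GC = 20/37 × 100 = 54.054%
Salt term: 16.6 × (-1.252) = -20.783
GC term: 0.41 × 54.054 = 22.162; length term: −675/37 = −18.243
Tm = 81.5 + (-20.783) + 22.162 − 18.243 = 64.636 → 64.6°C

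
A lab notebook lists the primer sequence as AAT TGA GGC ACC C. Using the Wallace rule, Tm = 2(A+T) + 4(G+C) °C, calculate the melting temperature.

40°C

Scanning the sequence gives T=2, G=3, A=4, C=4.
So N_AT = 6 and N_GC = 7.
Tm = 2×6 + 4×7 = 40°C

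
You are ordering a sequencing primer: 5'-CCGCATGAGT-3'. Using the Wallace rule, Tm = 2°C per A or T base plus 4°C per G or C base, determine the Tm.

Base counts: T=2, G=3, A=2, C=3
So N_AT = 4 and N_GC = 6.
Tm = 2×4 + 4×6 = 32°C

32°C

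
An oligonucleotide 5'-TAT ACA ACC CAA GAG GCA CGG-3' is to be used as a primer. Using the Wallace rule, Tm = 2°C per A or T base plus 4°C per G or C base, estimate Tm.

Scanning the sequence gives G=5, T=2, A=8, C=6.
AT pairs contribute 10, GC pairs contribute 11.
Tm = 2×10 + 4×11 = 64°C

64°C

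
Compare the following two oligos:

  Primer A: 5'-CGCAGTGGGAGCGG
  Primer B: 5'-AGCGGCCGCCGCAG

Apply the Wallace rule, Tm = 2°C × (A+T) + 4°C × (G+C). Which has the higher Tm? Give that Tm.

Primer B, 52°C

Primer A: A+T=3, G+C=11 → Tm = 2(3)+4(11) = 50°C
Primer B: A+T=2, G+C=12 → Tm = 2(2)+4(12) = 52°C
50°C vs 52°C → primer B is higher.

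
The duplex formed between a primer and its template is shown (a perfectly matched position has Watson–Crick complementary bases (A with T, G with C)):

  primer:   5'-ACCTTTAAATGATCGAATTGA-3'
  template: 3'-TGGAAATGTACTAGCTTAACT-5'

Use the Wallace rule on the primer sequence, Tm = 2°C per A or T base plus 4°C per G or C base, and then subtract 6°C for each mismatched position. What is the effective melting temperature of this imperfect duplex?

Primer base counts: A=8, T=7, G=3, C=3 → A+T=15, G+C=6
Perfect-match Tm = 2(15) + 4(6) = 30 + 24 = 54°C
Mismatches (positions where the bases are not complementary): 1 (at position 8)
Effective Tm = 54 − 1×6 = 54 − 6 = 48°C

48°C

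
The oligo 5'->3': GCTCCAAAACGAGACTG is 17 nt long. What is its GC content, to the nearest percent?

Scanning the sequence gives C=5, A=6, T=2, G=4.
G+C = 4 + 5 = 9 out of 17 bases
%GC = 9/17 × 100 = 52.94% ≈ 53%

53%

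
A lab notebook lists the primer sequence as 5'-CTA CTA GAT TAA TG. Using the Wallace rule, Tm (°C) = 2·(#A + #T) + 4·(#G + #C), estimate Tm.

Scanning the sequence gives C=2, G=2, A=5, T=5.
So N_AT = 10 and N_GC = 4.
Tm = 2(10) + 4(4) = 20 + 16 = 36°C

36°C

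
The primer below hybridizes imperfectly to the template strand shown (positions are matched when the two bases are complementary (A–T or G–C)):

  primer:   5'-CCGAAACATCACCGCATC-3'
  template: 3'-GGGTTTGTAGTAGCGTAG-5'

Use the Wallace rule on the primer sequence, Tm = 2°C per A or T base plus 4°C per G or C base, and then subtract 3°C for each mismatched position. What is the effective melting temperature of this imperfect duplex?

50°C

Primer base counts: A=6, T=2, G=2, C=8 → A+T=8, G+C=10
Perfect-match Tm = 2(8) + 4(10) = 16 + 40 = 56°C
Mismatches (positions where the bases are not complementary): 2 (at positions 3, 12)
Effective Tm = 56 − 2×3 = 56 − 6 = 50°C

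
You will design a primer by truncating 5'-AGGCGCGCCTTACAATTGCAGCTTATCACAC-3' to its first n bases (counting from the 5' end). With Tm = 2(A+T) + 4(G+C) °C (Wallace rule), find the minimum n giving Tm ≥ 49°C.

n = 16

First 15 bases: AGGCGCGCCTTACAA → Tm = 48°C (< 49°C)
First 16 bases: AGGCGCGCCTTACAAT → Tm = 50°C (≥ 49°C)
Each additional base adds 2°C (A/T) or 4°C (G/C), so Tm is non-decreasing in n; n = 16 is the first length to reach 49°C.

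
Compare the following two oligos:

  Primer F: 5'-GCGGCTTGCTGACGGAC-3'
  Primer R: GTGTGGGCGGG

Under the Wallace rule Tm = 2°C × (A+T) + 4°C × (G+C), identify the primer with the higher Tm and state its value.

Primer F, 58°C

Primer F: A+T=5, G+C=12 → Tm = 2(5)+4(12) = 58°C
Primer R: A+T=2, G+C=9 → Tm = 2(2)+4(9) = 40°C
58°C vs 40°C → primer F is higher.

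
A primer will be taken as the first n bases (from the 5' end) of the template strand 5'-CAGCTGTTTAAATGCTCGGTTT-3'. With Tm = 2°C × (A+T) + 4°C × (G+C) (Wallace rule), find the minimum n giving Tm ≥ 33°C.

First 12 bases: CAGCTGTTTAAA → Tm = 32°C (< 33°C)
First 13 bases: CAGCTGTTTAAAT → Tm = 34°C (≥ 33°C)
Since every base adds ≥2°C, Tm only increases with n, so the threshold is first crossed at n = 13.

n = 13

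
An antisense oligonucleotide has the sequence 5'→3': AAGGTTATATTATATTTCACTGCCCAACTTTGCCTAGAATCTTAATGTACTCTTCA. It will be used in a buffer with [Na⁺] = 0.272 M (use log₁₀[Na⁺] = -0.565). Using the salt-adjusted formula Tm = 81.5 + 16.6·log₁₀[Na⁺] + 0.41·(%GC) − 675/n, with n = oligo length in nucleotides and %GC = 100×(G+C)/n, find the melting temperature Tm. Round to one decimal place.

73.2°C

Length n = 56. Scanning the sequence gives C=12, T=22, G=6, A=16.
G+C = 18, so %GC = 18/56 × 100 = 32.143%
Salt term: 16.6 × (-0.565) = -9.379
GC term: 0.41 × 32.143 = 13.179; length term: −675/56 = −12.054
Tm = 81.5 + (-9.379) + 13.179 − 12.054 = 73.246 → 73.2°C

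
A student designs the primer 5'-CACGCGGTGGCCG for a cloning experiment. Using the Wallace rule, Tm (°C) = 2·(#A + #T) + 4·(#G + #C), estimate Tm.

A=1, G=6, T=1, C=5
So N_AT = 2 and N_GC = 11.
Tm = 2(2) + 4(11) = 4 + 44 = 48°C

48°C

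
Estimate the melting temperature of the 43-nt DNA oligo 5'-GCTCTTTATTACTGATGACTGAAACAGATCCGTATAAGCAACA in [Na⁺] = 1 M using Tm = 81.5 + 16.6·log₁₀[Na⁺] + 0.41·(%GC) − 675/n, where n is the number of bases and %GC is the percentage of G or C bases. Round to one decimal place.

Length n = 43. Base counts: G=7, A=15, C=9, T=12
G+C = 16, so %GC = 16/43 × 100 = 37.209%
Salt term: 16.6 × (0) = 0
GC term: 0.41 × 37.209 = 15.256; length term: −675/43 = −15.698
Tm = 81.5 + (0) + 15.256 − 15.698 = 81.058 → 81.1°C

81.1°C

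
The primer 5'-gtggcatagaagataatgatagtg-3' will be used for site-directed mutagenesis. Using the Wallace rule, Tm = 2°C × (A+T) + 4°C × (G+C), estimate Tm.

66°C

T=6, A=9, C=1, G=8
AT pairs contribute 15, GC pairs contribute 9.
Tm = 2×15 + 4×9 = 66°C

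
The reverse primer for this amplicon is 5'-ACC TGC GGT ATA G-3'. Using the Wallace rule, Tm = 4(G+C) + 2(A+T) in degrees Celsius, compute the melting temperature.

Base counts: C=3, T=3, A=3, G=4
A+T = 6, G+C = 7
Tm = 4·7 + 2·6 = 28 + 12 = 40°C

40°C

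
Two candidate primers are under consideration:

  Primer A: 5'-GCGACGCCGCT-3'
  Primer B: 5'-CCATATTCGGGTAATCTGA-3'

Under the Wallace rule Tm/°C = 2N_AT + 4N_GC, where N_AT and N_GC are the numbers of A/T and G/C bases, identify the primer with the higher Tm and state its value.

Primer A: A+T=2, G+C=9 → Tm = 2(2)+4(9) = 40°C
Primer B: A+T=11, G+C=8 → Tm = 2(11)+4(8) = 54°C
40°C vs 54°C → primer B is higher.

Primer B, 54°C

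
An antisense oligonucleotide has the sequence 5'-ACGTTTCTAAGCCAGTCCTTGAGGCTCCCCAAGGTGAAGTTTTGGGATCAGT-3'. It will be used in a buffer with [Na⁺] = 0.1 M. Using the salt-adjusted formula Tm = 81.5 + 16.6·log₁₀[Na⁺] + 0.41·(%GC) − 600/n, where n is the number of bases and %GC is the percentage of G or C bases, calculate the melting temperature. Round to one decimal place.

Length n = 52. G=14, A=11, C=12, T=15
G+C = 26, so %GC = 26/52 × 100 = 50%
Salt term: 16.6 × (-1) = -16.6
GC term: 0.41 × 50 = 20.5; length term: −600/52 = −11.538
Tm = 81.5 + (-16.6) + 20.5 − 11.538 = 73.862 → 73.9°C

73.9°C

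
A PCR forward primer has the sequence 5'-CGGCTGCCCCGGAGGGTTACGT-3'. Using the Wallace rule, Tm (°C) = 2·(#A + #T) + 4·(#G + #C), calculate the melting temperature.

76°C

Counting bases: C=7, G=9, T=4, A=2
So N_AT = 6 and N_GC = 16.
Tm = 2(6) + 4(16) = 12 + 64 = 76°C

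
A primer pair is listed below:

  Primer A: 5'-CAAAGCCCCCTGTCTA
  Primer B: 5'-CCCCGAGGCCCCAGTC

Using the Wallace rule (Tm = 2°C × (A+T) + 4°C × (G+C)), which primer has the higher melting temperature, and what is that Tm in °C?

Primer B, 58°C

Primer A: A+T=7, G+C=9 → Tm = 2(7)+4(9) = 50°C
Primer B: A+T=3, G+C=13 → Tm = 2(3)+4(13) = 58°C
50°C vs 58°C → primer B is higher.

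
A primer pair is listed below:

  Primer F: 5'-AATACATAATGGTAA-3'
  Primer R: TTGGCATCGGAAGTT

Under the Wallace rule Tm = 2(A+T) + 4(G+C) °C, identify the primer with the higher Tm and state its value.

Primer R, 44°C

Primer F: A+T=12, G+C=3 → Tm = 2(12)+4(3) = 36°C
Primer R: A+T=8, G+C=7 → Tm = 2(8)+4(7) = 44°C
36°C vs 44°C → primer R is higher.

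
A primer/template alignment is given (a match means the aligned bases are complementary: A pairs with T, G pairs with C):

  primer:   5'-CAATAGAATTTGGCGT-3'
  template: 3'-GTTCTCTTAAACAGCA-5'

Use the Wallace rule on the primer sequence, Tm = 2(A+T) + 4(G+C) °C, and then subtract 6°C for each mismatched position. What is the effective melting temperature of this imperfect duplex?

Primer base counts: A=5, T=5, G=4, C=2 → A+T=10, G+C=6
Perfect-match Tm = 2(10) + 4(6) = 20 + 24 = 44°C
Mismatches (positions where the bases are not complementary): 2 (at positions 4, 13)
Effective Tm = 44 − 2×6 = 44 − 12 = 32°C

32°C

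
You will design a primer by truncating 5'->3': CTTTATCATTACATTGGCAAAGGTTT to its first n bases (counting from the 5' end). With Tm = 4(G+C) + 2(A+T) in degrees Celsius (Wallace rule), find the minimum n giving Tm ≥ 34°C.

n = 14

First 13 bases: CTTTATCATTACA → Tm = 32°C (< 34°C)
First 14 bases: CTTTATCATTACAT → Tm = 34°C (≥ 34°C)
Each additional base adds 2°C (A/T) or 4°C (G/C), so Tm is non-decreasing in n; n = 14 is the first length to reach 34°C.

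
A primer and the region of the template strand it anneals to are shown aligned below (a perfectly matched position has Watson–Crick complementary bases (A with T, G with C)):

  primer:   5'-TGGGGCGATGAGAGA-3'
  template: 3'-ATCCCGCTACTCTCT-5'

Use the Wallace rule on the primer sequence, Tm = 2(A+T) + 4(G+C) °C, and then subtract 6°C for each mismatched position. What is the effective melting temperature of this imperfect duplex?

Primer base counts: A=4, T=2, G=8, C=1 → A+T=6, G+C=9
Perfect-match Tm = 2(6) + 4(9) = 12 + 36 = 48°C
Mismatches (positions where the bases are not complementary): 1 (at position 2)
Effective Tm = 48 − 1×6 = 48 − 6 = 42°C

42°C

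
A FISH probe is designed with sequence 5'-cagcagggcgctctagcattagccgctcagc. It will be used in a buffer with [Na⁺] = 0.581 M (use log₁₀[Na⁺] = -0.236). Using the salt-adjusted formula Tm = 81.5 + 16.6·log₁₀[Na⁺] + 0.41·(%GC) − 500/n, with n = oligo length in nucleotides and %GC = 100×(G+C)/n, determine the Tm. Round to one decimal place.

Length n = 31. Base counts: C=11, A=6, T=5, G=9
G+C = 20, so %GC = 20/31 × 100 = 64.516%
Salt term: 16.6 × (-0.236) = -3.918
GC term: 0.41 × 64.516 = 26.452; length term: −500/31 = −16.129
Tm = 81.5 + (-3.918) + 26.452 − 16.129 = 87.905 → 87.9°C

87.9°C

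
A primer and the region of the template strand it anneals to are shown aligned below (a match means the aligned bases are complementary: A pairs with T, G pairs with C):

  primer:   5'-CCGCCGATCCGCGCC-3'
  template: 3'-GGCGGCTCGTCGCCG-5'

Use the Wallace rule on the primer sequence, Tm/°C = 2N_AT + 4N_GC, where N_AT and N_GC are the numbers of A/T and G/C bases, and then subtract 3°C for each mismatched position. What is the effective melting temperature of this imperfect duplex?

47°C

Primer base counts: A=1, T=1, G=4, C=9 → A+T=2, G+C=13
Perfect-match Tm = 2(2) + 4(13) = 4 + 52 = 56°C
Mismatches (positions where the bases are not complementary): 3 (at positions 8, 10, 14)
Effective Tm = 56 − 3×3 = 56 − 9 = 47°C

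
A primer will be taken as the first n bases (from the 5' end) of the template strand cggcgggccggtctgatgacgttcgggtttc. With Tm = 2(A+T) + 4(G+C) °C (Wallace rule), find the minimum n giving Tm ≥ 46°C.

First 11 bases: CGGCGGGCCGG → Tm = 44°C (< 46°C)
First 12 bases: CGGCGGGCCGGT → Tm = 46°C (≥ 46°C)
Since every base adds ≥2°C, Tm only increases with n, so the threshold is first crossed at n = 12.

n = 12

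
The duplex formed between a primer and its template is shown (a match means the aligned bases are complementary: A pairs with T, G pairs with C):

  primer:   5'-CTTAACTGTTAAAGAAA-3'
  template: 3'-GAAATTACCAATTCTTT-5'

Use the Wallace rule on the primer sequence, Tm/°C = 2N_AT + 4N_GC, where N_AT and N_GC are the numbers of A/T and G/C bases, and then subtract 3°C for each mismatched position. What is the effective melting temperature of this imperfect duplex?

Primer base counts: A=8, T=5, G=2, C=2 → A+T=13, G+C=4
Perfect-match Tm = 2(13) + 4(4) = 26 + 16 = 42°C
Mismatches (positions where the bases are not complementary): 4 (at positions 4, 6, 9, 11)
Effective Tm = 42 − 4×3 = 42 − 12 = 30°C

30°C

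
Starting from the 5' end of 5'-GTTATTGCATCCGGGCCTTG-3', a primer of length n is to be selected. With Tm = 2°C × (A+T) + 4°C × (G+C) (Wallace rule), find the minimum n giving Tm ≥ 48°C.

n = 16

First 15 bases: GTTATTGCATCCGGG → Tm = 46°C (< 48°C)
First 16 bases: GTTATTGCATCCGGGC → Tm = 50°C (≥ 48°C)
Since every base adds ≥2°C, Tm only increases with n, so the threshold is first crossed at n = 16.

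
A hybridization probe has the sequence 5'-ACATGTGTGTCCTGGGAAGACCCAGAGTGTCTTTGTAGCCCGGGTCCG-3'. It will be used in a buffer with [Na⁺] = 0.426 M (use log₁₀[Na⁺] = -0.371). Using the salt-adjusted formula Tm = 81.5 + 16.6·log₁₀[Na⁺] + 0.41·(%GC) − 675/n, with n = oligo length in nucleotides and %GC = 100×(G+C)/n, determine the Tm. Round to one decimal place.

Length n = 48. Counting bases: G=16, T=12, C=12, A=8
G+C = 28, so %GC = 28/48 × 100 = 58.333%
Salt term: 16.6 × (-0.371) = -6.159
GC term: 0.41 × 58.333 = 23.917; length term: −675/48 = −14.062
Tm = 81.5 + (-6.159) + 23.917 − 14.062 = 85.196 → 85.2°C

85.2°C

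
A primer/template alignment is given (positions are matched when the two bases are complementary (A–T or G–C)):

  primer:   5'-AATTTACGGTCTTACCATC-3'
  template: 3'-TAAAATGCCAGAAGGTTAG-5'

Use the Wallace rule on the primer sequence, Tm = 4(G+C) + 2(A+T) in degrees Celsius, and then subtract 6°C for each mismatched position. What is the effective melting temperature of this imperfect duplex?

Primer base counts: A=5, T=7, G=2, C=5 → A+T=12, G+C=7
Perfect-match Tm = 2(12) + 4(7) = 24 + 28 = 52°C
Mismatches (positions where the bases are not complementary): 3 (at positions 2, 14, 16)
Effective Tm = 52 − 3×6 = 52 − 18 = 34°C

34°C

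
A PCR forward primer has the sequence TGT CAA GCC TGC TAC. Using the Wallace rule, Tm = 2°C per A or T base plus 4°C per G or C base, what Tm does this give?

Base counts: C=5, A=3, T=4, G=3
A+T = 7, G+C = 8
Tm = 2(7) + 4(8) = 14 + 32 = 46°C

46°C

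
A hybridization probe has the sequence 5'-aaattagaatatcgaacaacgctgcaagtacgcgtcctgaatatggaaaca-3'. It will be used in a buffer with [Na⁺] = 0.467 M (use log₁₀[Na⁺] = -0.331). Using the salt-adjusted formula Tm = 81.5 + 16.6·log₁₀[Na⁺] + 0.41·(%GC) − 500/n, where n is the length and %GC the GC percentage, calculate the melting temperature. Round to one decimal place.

Length n = 51. C=10, A=21, G=10, T=10
G+C = 20, so %GC = 20/51 × 100 = 39.216%
Salt term: 16.6 × (-0.331) = -5.495
GC term: 0.41 × 39.216 = 16.079; length term: −500/51 = −9.804
Tm = 81.5 + (-5.495) + 16.079 − 9.804 = 82.28 → 82.3°C

82.3°C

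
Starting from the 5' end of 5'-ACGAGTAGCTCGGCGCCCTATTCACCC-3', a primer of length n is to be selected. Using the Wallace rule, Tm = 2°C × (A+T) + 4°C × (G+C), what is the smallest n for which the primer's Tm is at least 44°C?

n = 14

First 13 bases: ACGAGTAGCTCGG → Tm = 42°C (< 44°C)
First 14 bases: ACGAGTAGCTCGGC → Tm = 46°C (≥ 44°C)
Each additional base adds 2°C (A/T) or 4°C (G/C), so Tm is non-decreasing in n; n = 14 is the first length to reach 44°C.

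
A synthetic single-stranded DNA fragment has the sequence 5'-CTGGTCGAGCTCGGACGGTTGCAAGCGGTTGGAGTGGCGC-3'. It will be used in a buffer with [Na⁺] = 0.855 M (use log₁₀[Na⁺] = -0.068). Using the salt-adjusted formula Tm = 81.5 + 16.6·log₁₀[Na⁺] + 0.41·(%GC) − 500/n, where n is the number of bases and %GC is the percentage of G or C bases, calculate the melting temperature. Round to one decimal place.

Length n = 40. Base counts: A=5, C=9, T=8, G=18
G+C = 27, so %GC = 27/40 × 100 = 67.5%
Salt term: 16.6 × (-0.068) = -1.129
GC term: 0.41 × 67.5 = 27.675; length term: −500/40 = −12.5
Tm = 81.5 + (-1.129) + 27.675 − 12.5 = 95.546 → 95.5°C

95.5°C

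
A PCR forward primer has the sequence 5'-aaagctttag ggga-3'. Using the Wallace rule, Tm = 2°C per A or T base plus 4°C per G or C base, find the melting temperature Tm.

40°C

Scanning the sequence gives G=5, A=5, T=3, C=1.
So N_AT = 8 and N_GC = 6.
Tm = 4·6 + 2·8 = 24 + 16 = 40°C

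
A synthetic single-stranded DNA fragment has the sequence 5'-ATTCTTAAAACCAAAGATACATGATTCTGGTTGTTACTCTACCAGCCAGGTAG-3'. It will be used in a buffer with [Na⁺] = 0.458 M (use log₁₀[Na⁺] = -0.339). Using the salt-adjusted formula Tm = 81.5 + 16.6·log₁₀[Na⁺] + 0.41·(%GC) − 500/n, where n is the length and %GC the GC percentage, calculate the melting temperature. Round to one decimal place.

81.9°C

Length n = 53. Scanning the sequence gives A=17, T=16, G=9, C=11.
G+C = 20, so %GC = 20/53 × 100 = 37.736%
Salt term: 16.6 × (-0.339) = -5.627
GC term: 0.41 × 37.736 = 15.472; length term: −500/53 = −9.434
Tm = 81.5 + (-5.627) + 15.472 − 9.434 = 81.911 → 81.9°C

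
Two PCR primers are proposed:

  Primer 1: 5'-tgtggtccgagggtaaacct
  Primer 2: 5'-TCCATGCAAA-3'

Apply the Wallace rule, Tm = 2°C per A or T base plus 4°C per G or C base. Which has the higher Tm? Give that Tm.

Primer 1: A+T=9, G+C=11 → Tm = 2(9)+4(11) = 62°C
Primer 2: A+T=6, G+C=4 → Tm = 2(6)+4(4) = 28°C
62°C vs 28°C → primer 1 is higher.

Primer 1, 62°C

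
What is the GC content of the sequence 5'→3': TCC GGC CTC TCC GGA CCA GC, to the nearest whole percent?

Scanning the sequence gives C=10, T=3, G=5, A=2.
G+C = 5 + 10 = 15 out of 20 bases
%GC = 15/20 × 100 = 75% ≈ 75%

75%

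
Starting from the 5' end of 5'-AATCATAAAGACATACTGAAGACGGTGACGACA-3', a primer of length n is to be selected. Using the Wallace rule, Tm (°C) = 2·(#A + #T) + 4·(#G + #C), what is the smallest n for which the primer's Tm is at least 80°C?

First 28 bases: AATCATAAAGACATACTGAAGACGGTGA → Tm = 76°C (< 80°C)
First 29 bases: AATCATAAAGACATACTGAAGACGGTGAC → Tm = 80°C (≥ 80°C)
Each additional base adds 2°C (A/T) or 4°C (G/C), so Tm is non-decreasing in n; n = 29 is the first length to reach 80°C.

n = 29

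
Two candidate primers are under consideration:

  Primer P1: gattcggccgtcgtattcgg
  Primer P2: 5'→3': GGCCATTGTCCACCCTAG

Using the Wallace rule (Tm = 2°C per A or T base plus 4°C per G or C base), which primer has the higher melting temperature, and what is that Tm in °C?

Primer P1, 64°C

Primer P1: A+T=8, G+C=12 → Tm = 2(8)+4(12) = 64°C
Primer P2: A+T=7, G+C=11 → Tm = 2(7)+4(11) = 58°C
64°C vs 58°C → primer P1 is higher.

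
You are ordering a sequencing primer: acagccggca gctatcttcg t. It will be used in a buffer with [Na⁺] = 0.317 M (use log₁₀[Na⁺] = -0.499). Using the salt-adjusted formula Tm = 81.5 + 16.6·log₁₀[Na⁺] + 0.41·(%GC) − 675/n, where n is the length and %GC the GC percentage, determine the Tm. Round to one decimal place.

64.5°C

Length n = 21. Base counts: G=5, A=4, T=5, C=7
G+C = 12, so %GC = 12/21 × 100 = 57.143%
Salt term: 16.6 × (-0.499) = -8.283
GC term: 0.41 × 57.143 = 23.429; length term: −675/21 = −32.143
Tm = 81.5 + (-8.283) + 23.429 − 32.143 = 64.503 → 64.5°C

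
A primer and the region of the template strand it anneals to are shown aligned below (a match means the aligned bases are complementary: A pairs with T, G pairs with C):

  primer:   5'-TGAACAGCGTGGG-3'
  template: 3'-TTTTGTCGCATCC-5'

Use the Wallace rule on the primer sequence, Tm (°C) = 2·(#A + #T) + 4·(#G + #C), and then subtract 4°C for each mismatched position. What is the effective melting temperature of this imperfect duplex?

Primer base counts: A=3, T=2, G=6, C=2 → A+T=5, G+C=8
Perfect-match Tm = 2(5) + 4(8) = 10 + 32 = 42°C
Mismatches (positions where the bases are not complementary): 3 (at positions 1, 2, 11)
Effective Tm = 42 − 3×4 = 42 − 12 = 30°C

30°C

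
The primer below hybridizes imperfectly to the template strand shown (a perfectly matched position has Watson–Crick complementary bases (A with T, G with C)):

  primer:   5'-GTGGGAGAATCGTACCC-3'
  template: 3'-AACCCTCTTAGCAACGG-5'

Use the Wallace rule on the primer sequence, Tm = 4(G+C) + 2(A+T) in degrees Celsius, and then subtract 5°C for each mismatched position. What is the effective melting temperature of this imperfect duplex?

Primer base counts: A=4, T=3, G=6, C=4 → A+T=7, G+C=10
Perfect-match Tm = 2(7) + 4(10) = 14 + 40 = 54°C
Mismatches (positions where the bases are not complementary): 3 (at positions 1, 14, 15)
Effective Tm = 54 − 3×5 = 54 − 15 = 39°C

39°C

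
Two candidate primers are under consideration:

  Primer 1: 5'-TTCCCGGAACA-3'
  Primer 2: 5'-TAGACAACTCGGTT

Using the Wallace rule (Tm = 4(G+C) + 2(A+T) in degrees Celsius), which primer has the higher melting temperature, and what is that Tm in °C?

Primer 1: A+T=5, G+C=6 → Tm = 2(5)+4(6) = 34°C
Primer 2: A+T=8, G+C=6 → Tm = 2(8)+4(6) = 40°C
34°C vs 40°C → primer 2 is higher.

Primer 2, 40°C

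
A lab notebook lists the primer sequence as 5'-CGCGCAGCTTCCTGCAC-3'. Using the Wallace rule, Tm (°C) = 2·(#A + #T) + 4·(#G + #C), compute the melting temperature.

Counting bases: A=2, T=3, C=8, G=4
A+T = 5, G+C = 12
Tm = 2(5) + 4(12) = 10 + 48 = 58°C

58°C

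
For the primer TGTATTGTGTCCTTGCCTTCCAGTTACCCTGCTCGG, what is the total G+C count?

Base counts: C=11, A=3, G=8, T=14
G+C = 8 + 11 = 19

19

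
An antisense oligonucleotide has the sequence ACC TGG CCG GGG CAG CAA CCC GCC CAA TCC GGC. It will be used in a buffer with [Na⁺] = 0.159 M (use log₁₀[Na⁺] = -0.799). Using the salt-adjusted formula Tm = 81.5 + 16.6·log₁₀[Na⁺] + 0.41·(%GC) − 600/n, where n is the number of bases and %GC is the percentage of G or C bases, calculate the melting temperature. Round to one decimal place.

81.1°C

Length n = 33. Base counts: C=15, A=6, G=10, T=2
G+C = 25, so %GC = 25/33 × 100 = 75.758%
Salt term: 16.6 × (-0.799) = -13.263
GC term: 0.41 × 75.758 = 31.061; length term: −600/33 = −18.182
Tm = 81.5 + (-13.263) + 31.061 − 18.182 = 81.116 → 81.1°C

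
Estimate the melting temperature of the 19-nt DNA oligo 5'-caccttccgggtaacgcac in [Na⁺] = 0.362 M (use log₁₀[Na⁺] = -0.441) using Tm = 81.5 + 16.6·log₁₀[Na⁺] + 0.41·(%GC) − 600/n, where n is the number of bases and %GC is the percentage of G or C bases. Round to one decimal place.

Length n = 19. Base counts: C=8, G=4, T=3, A=4
G+C = 12, so %GC = 12/19 × 100 = 63.158%
Salt term: 16.6 × (-0.441) = -7.321
GC term: 0.41 × 63.158 = 25.895; length term: −600/19 = −31.579
Tm = 81.5 + (-7.321) + 25.895 − 31.579 = 68.495 → 68.5°C

68.5°C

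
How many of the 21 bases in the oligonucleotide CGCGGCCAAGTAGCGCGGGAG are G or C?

Scanning the sequence gives C=6, A=4, T=1, G=10.
G+C = 10 + 6 = 16

16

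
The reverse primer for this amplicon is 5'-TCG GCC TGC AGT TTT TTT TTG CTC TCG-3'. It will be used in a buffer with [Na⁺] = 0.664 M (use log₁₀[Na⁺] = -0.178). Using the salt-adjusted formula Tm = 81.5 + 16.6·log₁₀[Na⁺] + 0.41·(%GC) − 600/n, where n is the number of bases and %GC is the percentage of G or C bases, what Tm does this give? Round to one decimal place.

Length n = 27. Counting bases: C=7, T=13, G=6, A=1
G+C = 13, so %GC = 13/27 × 100 = 48.148%
Salt term: 16.6 × (-0.178) = -2.955
GC term: 0.41 × 48.148 = 19.741; length term: −600/27 = −22.222
Tm = 81.5 + (-2.955) + 19.741 − 22.222 = 76.064 → 76.1°C

76.1°C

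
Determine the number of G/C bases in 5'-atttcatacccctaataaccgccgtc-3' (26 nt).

12

Scanning the sequence gives G=2, C=10, T=7, A=7.
Total G or C: 2 + 10 = 12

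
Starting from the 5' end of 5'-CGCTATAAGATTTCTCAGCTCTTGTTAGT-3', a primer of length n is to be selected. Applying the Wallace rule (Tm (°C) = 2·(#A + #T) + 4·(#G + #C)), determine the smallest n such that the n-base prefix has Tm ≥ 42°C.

n = 16

First 15 bases: CGCTATAAGATTTCT → Tm = 40°C (< 42°C)
First 16 bases: CGCTATAAGATTTCTC → Tm = 44°C (≥ 42°C)
Each additional base adds 2°C (A/T) or 4°C (G/C), so Tm is non-decreasing in n; n = 16 is the first length to reach 42°C.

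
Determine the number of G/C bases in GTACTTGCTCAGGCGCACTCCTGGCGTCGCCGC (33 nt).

23

Counting bases: G=10, C=13, T=7, A=3
Total G or C: 10 + 13 = 23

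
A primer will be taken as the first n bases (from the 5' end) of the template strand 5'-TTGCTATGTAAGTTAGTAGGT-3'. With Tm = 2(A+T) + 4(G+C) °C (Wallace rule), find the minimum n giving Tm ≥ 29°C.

First 11 bases: TTGCTATGTAA → Tm = 28°C (< 29°C)
First 12 bases: TTGCTATGTAAG → Tm = 32°C (≥ 29°C)
Since every base adds ≥2°C, Tm only increases with n, so the threshold is first crossed at n = 12.

n = 12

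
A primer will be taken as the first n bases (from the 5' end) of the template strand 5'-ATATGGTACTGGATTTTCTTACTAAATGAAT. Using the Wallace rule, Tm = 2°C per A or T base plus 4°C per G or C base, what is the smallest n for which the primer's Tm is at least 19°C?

First 7 bases: ATATGGT → Tm = 18°C (< 19°C)
First 8 bases: ATATGGTA → Tm = 20°C (≥ 19°C)
Each additional base adds 2°C (A/T) or 4°C (G/C), so Tm is non-decreasing in n; n = 8 is the first length to reach 19°C.

n = 8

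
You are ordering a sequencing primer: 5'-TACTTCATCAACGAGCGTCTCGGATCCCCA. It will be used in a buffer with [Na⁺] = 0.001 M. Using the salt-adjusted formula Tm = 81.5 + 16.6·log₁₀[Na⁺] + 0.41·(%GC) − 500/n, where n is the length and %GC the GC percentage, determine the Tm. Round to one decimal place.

36.9°C

Length n = 30. Base counts: A=7, C=11, G=5, T=7
G+C = 16, so %GC = 16/30 × 100 = 53.333%
Salt term: 16.6 × (-3) = -49.8
GC term: 0.41 × 53.333 = 21.867; length term: −500/30 = −16.667
Tm = 81.5 + (-49.8) + 21.867 − 16.667 = 36.9 → 36.9°C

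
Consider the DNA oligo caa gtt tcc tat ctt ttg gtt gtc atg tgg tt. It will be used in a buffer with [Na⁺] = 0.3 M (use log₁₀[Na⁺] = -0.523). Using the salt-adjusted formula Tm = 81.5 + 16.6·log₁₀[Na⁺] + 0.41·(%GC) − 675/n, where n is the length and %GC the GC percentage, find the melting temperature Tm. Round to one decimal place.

67.1°C

Length n = 32. Base counts: T=16, G=7, C=5, A=4
G+C = 12, so %GC = 12/32 × 100 = 37.5%
Salt term: 16.6 × (-0.523) = -8.682
GC term: 0.41 × 37.5 = 15.375; length term: −675/32 = −21.094
Tm = 81.5 + (-8.682) + 15.375 − 21.094 = 67.099 → 67.1°C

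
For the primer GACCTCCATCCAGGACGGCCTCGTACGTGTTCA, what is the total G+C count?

C=12, G=8, A=6, T=7
Total G or C: 8 + 12 = 20

20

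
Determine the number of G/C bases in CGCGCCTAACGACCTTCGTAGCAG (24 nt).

G=6, T=4, C=9, A=5
Total G or C: 6 + 9 = 15

15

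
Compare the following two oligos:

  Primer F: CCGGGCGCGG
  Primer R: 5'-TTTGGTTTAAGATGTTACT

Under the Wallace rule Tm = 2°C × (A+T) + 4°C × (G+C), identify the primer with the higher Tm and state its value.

Primer F: A+T=0, G+C=10 → Tm = 2(0)+4(10) = 40°C
Primer R: A+T=14, G+C=5 → Tm = 2(14)+4(5) = 48°C
40°C vs 48°C → primer R is higher.

Primer R, 48°C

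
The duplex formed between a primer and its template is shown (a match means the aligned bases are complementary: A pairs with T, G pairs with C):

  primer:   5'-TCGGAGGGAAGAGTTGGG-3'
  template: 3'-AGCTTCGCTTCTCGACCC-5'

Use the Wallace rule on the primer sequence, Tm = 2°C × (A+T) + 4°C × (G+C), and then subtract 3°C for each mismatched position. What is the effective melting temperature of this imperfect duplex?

49°C

Primer base counts: A=4, T=3, G=10, C=1 → A+T=7, G+C=11
Perfect-match Tm = 2(7) + 4(11) = 14 + 44 = 58°C
Mismatches (positions where the bases are not complementary): 3 (at positions 4, 7, 14)
Effective Tm = 58 − 3×3 = 58 − 9 = 49°C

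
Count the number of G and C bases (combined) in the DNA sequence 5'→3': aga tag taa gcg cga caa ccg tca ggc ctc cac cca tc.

22

Counting bases: T=5, A=11, C=14, G=8
G+C = 8 + 14 = 22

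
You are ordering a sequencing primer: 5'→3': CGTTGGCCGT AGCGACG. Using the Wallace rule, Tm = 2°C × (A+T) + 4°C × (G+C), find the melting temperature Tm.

G=7, C=5, A=2, T=3
A+T = 5, G+C = 12
Tm = 2×5 + 4×12 = 58°C

58°C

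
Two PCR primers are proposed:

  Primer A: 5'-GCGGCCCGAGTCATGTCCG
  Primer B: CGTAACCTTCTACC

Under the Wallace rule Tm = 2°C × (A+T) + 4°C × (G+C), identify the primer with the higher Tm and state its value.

Primer A: A+T=5, G+C=14 → Tm = 2(5)+4(14) = 66°C
Primer B: A+T=7, G+C=7 → Tm = 2(7)+4(7) = 42°C
66°C vs 42°C → primer A is higher.

Primer A, 66°C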